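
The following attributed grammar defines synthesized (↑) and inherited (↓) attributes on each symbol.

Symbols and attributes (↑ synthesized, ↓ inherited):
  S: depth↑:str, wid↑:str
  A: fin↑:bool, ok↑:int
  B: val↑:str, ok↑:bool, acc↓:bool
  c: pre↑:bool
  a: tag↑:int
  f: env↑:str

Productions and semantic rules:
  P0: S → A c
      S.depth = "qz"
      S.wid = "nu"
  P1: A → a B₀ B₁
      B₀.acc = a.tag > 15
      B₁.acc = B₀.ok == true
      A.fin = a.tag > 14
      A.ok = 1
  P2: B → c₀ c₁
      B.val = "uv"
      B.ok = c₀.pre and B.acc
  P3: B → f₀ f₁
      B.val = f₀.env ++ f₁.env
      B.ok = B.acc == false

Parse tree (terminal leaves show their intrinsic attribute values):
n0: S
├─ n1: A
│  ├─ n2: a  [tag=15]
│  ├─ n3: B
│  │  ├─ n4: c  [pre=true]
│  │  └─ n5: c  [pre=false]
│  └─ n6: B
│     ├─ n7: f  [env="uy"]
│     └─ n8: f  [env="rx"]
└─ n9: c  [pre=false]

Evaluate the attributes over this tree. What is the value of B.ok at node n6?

true

1. n2.tag = 15  [terminal]
2. n3.acc = false  [a.tag > 15]
3. n4.pre = true  [terminal]
4. n5.pre = false  [terminal]
5. n3.val = "uv"  ["uv"]
6. n3.ok = false  [c₀.pre and B.acc]
7. n6.acc = false  [B₀.ok == true]
8. n7.env = "uy"  [terminal]
9. n8.env = "rx"  [terminal]
10. n6.val = "uyrx"  [f₀.env ++ f₁.env]
11. n6.ok = true  [B.acc == false]
12. n1.fin = true  [a.tag > 14]
13. n1.ok = 1  [1]
14. n9.pre = false  [terminal]
15. n0.depth = "qz"  ["qz"]
16. n0.wid = "nu"  ["nu"]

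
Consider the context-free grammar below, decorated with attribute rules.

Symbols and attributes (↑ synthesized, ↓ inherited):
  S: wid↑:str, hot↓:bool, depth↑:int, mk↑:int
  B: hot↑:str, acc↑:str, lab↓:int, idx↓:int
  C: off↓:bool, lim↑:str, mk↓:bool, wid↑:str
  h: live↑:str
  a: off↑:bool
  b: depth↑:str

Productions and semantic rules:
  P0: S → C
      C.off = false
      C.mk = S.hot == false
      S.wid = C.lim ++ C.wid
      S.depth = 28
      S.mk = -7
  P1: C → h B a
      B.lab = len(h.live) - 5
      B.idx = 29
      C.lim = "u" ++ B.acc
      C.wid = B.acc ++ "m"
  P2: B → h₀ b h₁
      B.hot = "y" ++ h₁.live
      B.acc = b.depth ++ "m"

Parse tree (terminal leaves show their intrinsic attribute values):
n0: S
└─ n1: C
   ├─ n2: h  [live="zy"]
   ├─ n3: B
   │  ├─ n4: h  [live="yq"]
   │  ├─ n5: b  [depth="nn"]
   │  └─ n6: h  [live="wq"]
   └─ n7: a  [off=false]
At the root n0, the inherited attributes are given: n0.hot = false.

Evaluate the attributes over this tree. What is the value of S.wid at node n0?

"unnmnnmm"

1. n0.hot = false  [given at root]
2. n1.off = false  [false]
3. n1.mk = true  [S.hot == false]
4. n2.live = "zy"  [terminal]
5. n3.lab = -3  [len(h.live) - 5]
6. n3.idx = 29  [29]
7. n4.live = "yq"  [terminal]
8. n5.depth = "nn"  [terminal]
9. n6.live = "wq"  [terminal]
10. n3.hot = "ywq"  ["y" ++ h₁.live]
11. n3.acc = "nnm"  [b.depth ++ "m"]
12. n7.off = false  [terminal]
13. n1.lim = "unnm"  ["u" ++ B.acc]
14. n1.wid = "nnmm"  [B.acc ++ "m"]
15. n0.wid = "unnmnnmm"  [C.lim ++ C.wid]
16. n0.depth = 28  [28]
17. n0.mk = -7  [-7]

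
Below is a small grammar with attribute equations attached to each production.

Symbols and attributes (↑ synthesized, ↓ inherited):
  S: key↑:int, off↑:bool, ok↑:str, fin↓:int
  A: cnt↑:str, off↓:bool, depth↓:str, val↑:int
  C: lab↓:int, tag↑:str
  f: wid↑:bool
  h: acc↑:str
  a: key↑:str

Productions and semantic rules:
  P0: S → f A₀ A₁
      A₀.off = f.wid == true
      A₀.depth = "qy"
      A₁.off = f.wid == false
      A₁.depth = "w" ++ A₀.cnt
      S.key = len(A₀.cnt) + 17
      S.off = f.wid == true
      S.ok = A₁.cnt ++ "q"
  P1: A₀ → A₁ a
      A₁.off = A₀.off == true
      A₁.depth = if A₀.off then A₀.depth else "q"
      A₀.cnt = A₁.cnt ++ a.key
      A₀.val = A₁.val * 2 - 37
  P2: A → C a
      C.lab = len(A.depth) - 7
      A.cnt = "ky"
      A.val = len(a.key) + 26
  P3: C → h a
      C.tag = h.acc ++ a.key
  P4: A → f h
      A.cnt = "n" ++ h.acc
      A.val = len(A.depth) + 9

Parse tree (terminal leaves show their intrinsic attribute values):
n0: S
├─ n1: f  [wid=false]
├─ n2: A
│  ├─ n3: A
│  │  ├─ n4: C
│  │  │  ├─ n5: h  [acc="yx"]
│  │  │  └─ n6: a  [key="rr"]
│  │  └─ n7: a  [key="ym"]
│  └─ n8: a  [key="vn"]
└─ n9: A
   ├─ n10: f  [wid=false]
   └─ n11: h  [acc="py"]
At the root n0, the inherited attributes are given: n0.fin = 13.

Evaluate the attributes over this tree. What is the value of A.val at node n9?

1. n0.fin = 13  [given at root]
2. n1.wid = false  [terminal]
3. n2.off = false  [f.wid == true]
4. n2.depth = "qy"  ["qy"]
5. n3.off = false  [A₀.off == true]
6. n3.depth = "q"  [if A₀.off then A₀.depth else "q"]
7. n4.lab = -6  [len(A.depth) - 7]
8. n5.acc = "yx"  [terminal]
9. n6.key = "rr"  [terminal]
10. n4.tag = "yxrr"  [h.acc ++ a.key]
11. n7.key = "ym"  [terminal]
12. n3.cnt = "ky"  ["ky"]
13. n3.val = 28  [len(a.key) + 26]
14. n8.key = "vn"  [terminal]
15. n2.cnt = "kyvn"  [A₁.cnt ++ a.key]
16. n2.val = 19  [A₁.val * 2 - 37]
17. n9.off = true  [f.wid == false]
18. n9.depth = "wkyvn"  ["w" ++ A₀.cnt]
19. n10.wid = false  [terminal]
20. n11.acc = "py"  [terminal]
21. n9.cnt = "npy"  ["n" ++ h.acc]
22. n9.val = 14  [len(A.depth) + 9]
23. n0.key = 21  [len(A₀.cnt) + 17]
24. n0.off = false  [f.wid == true]
25. n0.ok = "npyq"  [A₁.cnt ++ "q"]

14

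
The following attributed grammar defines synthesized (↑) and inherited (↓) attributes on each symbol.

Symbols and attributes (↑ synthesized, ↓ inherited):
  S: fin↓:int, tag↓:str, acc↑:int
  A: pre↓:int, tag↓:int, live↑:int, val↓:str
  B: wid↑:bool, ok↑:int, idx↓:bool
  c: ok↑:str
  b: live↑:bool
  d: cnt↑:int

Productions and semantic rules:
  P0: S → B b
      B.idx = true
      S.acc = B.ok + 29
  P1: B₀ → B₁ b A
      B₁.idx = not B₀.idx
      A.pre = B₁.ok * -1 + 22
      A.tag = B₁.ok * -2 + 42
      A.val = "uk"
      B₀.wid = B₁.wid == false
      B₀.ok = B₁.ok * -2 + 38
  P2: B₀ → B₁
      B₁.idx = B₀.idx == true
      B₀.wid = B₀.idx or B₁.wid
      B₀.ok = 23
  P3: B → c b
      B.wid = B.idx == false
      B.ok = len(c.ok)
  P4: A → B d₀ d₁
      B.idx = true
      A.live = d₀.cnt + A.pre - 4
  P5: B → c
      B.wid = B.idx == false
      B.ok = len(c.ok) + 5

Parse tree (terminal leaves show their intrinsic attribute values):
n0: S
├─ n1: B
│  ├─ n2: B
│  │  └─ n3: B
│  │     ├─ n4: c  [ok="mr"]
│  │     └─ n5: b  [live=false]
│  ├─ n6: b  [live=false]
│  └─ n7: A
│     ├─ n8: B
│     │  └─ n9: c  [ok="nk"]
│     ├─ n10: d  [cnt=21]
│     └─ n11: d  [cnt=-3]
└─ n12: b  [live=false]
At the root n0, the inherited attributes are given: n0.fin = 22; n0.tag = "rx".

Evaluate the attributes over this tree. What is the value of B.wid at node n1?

false

1. n0.fin = 22  [given at root]
2. n0.tag = "rx"  [given at root]
3. n1.idx = true  [true]
4. n2.idx = false  [not B₀.idx]
5. n3.idx = false  [B₀.idx == true]
6. n4.ok = "mr"  [terminal]
7. n5.live = false  [terminal]
8. n3.wid = true  [B.idx == false]
9. n3.ok = 2  [len(c.ok)]
10. n2.wid = true  [B₀.idx or B₁.wid]
11. n2.ok = 23  [23]
12. n6.live = false  [terminal]
13. n7.pre = -1  [B₁.ok * -1 + 22]
14. n7.tag = -4  [B₁.ok * -2 + 42]
15. n7.val = "uk"  ["uk"]
16. n8.idx = true  [true]
17. n9.ok = "nk"  [terminal]
18. n8.wid = false  [B.idx == false]
19. n8.ok = 7  [len(c.ok) + 5]
20. n10.cnt = 21  [terminal]
21. n11.cnt = -3  [terminal]
22. n7.live = 16  [d₀.cnt + A.pre - 4]
23. n1.wid = false  [B₁.wid == false]
24. n1.ok = -8  [B₁.ok * -2 + 38]
25. n12.live = false  [terminal]
26. n0.acc = 21  [B.ok + 29]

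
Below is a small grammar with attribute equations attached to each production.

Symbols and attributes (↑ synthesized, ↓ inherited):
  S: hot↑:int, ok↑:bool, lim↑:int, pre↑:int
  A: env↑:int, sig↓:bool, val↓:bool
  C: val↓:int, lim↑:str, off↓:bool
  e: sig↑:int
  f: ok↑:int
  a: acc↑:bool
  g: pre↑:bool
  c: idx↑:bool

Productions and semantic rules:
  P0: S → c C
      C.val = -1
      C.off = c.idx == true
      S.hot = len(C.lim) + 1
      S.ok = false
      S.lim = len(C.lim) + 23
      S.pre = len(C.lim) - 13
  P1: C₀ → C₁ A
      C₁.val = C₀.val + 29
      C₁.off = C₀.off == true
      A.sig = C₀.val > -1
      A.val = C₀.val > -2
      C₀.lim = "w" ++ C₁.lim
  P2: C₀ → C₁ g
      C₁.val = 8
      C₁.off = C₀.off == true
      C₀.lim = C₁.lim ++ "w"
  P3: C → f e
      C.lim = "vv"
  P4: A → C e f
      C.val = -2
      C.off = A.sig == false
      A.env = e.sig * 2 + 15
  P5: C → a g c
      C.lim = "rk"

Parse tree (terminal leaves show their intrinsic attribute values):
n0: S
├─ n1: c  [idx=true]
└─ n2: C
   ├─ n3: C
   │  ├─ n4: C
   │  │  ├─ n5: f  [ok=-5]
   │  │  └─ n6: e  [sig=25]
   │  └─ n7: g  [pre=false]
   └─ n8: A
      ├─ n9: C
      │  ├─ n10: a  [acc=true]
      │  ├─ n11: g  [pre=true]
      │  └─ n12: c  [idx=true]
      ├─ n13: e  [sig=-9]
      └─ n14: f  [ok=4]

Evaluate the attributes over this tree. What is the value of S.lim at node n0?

1. n1.idx = true  [terminal]
2. n2.val = -1  [-1]
3. n2.off = true  [c.idx == true]
4. n3.val = 28  [C₀.val + 29]
5. n3.off = true  [C₀.off == true]
6. n4.val = 8  [8]
7. n4.off = true  [C₀.off == true]
8. n5.ok = -5  [terminal]
9. n6.sig = 25  [terminal]
10. n4.lim = "vv"  ["vv"]
11. n7.pre = false  [terminal]
12. n3.lim = "vvw"  [C₁.lim ++ "w"]
13. n8.sig = false  [C₀.val > -1]
14. n8.val = true  [C₀.val > -2]
15. n9.val = -2  [-2]
16. n9.off = true  [A.sig == false]
17. n10.acc = true  [terminal]
18. n11.pre = true  [terminal]
19. n12.idx = true  [terminal]
20. n9.lim = "rk"  ["rk"]
21. n13.sig = -9  [terminal]
22. n14.ok = 4  [terminal]
23. n8.env = -3  [e.sig * 2 + 15]
24. n2.lim = "wvvw"  ["w" ++ C₁.lim]
25. n0.hot = 5  [len(C.lim) + 1]
26. n0.ok = false  [false]
27. n0.lim = 27  [len(C.lim) + 23]
28. n0.pre = -9  [len(C.lim) - 13]

27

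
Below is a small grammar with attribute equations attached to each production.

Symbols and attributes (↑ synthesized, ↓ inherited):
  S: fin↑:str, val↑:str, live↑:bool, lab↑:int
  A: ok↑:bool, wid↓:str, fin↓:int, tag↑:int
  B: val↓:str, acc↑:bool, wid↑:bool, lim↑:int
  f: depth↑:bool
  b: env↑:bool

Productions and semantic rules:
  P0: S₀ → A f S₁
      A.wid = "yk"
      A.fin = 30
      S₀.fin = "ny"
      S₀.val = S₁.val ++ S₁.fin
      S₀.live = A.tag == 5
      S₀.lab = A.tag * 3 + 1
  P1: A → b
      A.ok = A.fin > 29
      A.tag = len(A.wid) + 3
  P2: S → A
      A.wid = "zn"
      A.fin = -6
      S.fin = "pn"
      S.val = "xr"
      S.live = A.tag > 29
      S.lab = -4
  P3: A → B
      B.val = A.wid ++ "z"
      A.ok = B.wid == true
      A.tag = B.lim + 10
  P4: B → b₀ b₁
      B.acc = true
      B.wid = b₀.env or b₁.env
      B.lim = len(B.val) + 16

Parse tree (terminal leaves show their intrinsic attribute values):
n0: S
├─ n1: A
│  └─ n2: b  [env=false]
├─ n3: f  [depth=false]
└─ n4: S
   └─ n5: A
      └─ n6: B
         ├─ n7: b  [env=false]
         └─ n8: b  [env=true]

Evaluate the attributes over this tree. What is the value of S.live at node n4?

1. n1.wid = "yk"  ["yk"]
2. n1.fin = 30  [30]
3. n2.env = false  [terminal]
4. n1.ok = true  [A.fin > 29]
5. n1.tag = 5  [len(A.wid) + 3]
6. n3.depth = false  [terminal]
7. n5.wid = "zn"  ["zn"]
8. n5.fin = -6  [-6]
9. n6.val = "znz"  [A.wid ++ "z"]
10. n7.env = false  [terminal]
11. n8.env = true  [terminal]
12. n6.acc = true  [true]
13. n6.wid = true  [b₀.env or b₁.env]
14. n6.lim = 19  [len(B.val) + 16]
15. n5.ok = true  [B.wid == true]
16. n5.tag = 29  [B.lim + 10]
17. n4.fin = "pn"  ["pn"]
18. n4.val = "xr"  ["xr"]
19. n4.live = false  [A.tag > 29]
20. n4.lab = -4  [-4]
21. n0.fin = "ny"  ["ny"]
22. n0.val = "xrpn"  [S₁.val ++ S₁.fin]
23. n0.live = true  [A.tag == 5]
24. n0.lab = 16  [A.tag * 3 + 1]

false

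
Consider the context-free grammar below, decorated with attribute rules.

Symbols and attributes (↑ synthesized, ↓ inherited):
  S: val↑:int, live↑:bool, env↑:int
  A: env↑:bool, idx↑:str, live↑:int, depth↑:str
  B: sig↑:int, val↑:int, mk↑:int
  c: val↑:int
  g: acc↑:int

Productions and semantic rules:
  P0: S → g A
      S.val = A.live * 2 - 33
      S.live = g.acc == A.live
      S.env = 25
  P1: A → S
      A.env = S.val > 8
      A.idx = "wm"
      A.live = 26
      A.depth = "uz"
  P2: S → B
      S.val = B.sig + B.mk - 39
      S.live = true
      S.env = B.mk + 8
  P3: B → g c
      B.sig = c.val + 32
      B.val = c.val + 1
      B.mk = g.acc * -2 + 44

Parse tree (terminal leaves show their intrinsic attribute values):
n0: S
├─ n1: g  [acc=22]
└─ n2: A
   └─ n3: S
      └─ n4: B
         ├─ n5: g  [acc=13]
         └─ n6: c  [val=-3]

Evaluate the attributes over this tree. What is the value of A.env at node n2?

false

1. n1.acc = 22  [terminal]
2. n5.acc = 13  [terminal]
3. n6.val = -3  [terminal]
4. n4.sig = 29  [c.val + 32]
5. n4.val = -2  [c.val + 1]
6. n4.mk = 18  [g.acc * -2 + 44]
7. n3.val = 8  [B.sig + B.mk - 39]
8. n3.live = true  [true]
9. n3.env = 26  [B.mk + 8]
10. n2.env = false  [S.val > 8]
11. n2.idx = "wm"  ["wm"]
12. n2.live = 26  [26]
13. n2.depth = "uz"  ["uz"]
14. n0.val = 19  [A.live * 2 - 33]
15. n0.live = false  [g.acc == A.live]
16. n0.env = 25  [25]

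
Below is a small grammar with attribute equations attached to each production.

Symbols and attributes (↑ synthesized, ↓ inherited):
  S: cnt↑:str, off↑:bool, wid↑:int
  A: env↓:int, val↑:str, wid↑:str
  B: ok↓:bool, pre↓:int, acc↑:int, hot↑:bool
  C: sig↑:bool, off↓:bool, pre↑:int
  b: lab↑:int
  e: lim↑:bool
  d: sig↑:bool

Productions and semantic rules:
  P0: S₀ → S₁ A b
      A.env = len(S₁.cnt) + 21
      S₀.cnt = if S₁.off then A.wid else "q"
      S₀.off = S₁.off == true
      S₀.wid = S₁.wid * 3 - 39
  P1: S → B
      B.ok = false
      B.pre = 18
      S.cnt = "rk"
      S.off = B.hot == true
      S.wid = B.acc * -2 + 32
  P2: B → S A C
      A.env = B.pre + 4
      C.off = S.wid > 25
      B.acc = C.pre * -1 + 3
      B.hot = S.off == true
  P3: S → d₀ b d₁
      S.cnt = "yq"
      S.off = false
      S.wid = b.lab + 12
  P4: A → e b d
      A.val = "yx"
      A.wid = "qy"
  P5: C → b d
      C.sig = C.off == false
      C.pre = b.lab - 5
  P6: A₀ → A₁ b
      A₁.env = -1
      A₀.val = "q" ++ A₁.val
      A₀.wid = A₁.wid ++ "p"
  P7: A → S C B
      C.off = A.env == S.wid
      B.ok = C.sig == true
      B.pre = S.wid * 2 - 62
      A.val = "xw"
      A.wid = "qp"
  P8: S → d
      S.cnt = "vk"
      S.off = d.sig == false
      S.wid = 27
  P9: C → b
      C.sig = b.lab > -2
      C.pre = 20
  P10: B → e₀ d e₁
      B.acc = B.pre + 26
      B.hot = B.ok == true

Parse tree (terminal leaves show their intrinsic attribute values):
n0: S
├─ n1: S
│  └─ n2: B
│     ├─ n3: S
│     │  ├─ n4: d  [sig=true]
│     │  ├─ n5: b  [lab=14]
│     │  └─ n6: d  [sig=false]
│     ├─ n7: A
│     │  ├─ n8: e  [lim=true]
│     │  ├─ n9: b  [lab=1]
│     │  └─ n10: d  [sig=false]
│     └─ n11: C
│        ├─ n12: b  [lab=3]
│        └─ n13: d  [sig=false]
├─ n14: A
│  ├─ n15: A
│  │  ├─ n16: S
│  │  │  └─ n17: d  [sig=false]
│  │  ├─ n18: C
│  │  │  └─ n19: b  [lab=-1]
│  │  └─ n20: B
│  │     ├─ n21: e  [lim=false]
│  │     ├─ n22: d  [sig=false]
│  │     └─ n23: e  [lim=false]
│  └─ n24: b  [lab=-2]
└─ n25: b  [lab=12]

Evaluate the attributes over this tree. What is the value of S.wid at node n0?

1. n2.ok = false  [false]
2. n2.pre = 18  [18]
3. n4.sig = true  [terminal]
4. n5.lab = 14  [terminal]
5. n6.sig = false  [terminal]
6. n3.cnt = "yq"  ["yq"]
7. n3.off = false  [false]
8. n3.wid = 26  [b.lab + 12]
9. n7.env = 22  [B.pre + 4]
10. n8.lim = true  [terminal]
11. n9.lab = 1  [terminal]
12. n10.sig = false  [terminal]
13. n7.val = "yx"  ["yx"]
14. n7.wid = "qy"  ["qy"]
15. n11.off = true  [S.wid > 25]
16. n12.lab = 3  [terminal]
17. n13.sig = false  [terminal]
18. n11.sig = false  [C.off == false]
19. n11.pre = -2  [b.lab - 5]
20. n2.acc = 5  [C.pre * -1 + 3]
21. n2.hot = false  [S.off == true]
22. n1.cnt = "rk"  ["rk"]
23. n1.off = false  [B.hot == true]
24. n1.wid = 22  [B.acc * -2 + 32]
25. n14.env = 23  [len(S₁.cnt) + 21]
26. n15.env = -1  [-1]
27. n17.sig = false  [terminal]
28. n16.cnt = "vk"  ["vk"]
29. n16.off = true  [d.sig == false]
30. n16.wid = 27  [27]
31. n18.off = false  [A.env == S.wid]
32. n19.lab = -1  [terminal]
33. n18.sig = true  [b.lab > -2]
34. n18.pre = 20  [20]
35. n20.ok = true  [C.sig == true]
36. n20.pre = -8  [S.wid * 2 - 62]
37. n21.lim = false  [terminal]
38. n22.sig = false  [terminal]
39. n23.lim = false  [terminal]
40. n20.acc = 18  [B.pre + 26]
41. n20.hot = true  [B.ok == true]
42. n15.val = "xw"  ["xw"]
43. n15.wid = "qp"  ["qp"]
44. n24.lab = -2  [terminal]
45. n14.val = "qxw"  ["q" ++ A₁.val]
46. n14.wid = "qpp"  [A₁.wid ++ "p"]
47. n25.lab = 12  [terminal]
48. n0.cnt = "q"  [if S₁.off then A.wid else "q"]
49. n0.off = false  [S₁.off == true]
50. n0.wid = 27  [S₁.wid * 3 - 39]

27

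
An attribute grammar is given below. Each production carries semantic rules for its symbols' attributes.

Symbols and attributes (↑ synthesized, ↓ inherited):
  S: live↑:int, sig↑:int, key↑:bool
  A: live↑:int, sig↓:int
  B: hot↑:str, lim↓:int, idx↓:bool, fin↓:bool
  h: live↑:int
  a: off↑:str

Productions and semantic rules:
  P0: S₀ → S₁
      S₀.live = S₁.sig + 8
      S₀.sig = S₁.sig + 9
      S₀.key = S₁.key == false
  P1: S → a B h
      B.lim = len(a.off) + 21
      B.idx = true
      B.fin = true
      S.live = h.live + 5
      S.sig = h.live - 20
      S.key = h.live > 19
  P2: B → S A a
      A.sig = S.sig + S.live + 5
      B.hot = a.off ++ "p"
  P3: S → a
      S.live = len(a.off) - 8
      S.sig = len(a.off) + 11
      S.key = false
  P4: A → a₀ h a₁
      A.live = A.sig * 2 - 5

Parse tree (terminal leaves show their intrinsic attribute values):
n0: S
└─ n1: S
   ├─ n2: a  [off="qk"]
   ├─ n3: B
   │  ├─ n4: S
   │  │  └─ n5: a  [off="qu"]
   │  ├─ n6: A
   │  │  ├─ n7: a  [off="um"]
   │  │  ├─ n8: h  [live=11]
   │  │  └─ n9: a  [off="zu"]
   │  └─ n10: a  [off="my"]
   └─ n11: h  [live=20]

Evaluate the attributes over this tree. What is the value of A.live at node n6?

19

1. n2.off = "qk"  [terminal]
2. n3.lim = 23  [len(a.off) + 21]
3. n3.idx = true  [true]
4. n3.fin = true  [true]
5. n5.off = "qu"  [terminal]
6. n4.live = -6  [len(a.off) - 8]
7. n4.sig = 13  [len(a.off) + 11]
8. n4.key = false  [false]
9. n6.sig = 12  [S.sig + S.live + 5]
10. n7.off = "um"  [terminal]
11. n8.live = 11  [terminal]
12. n9.off = "zu"  [terminal]
13. n6.live = 19  [A.sig * 2 - 5]
14. n10.off = "my"  [terminal]
15. n3.hot = "myp"  [a.off ++ "p"]
16. n11.live = 20  [terminal]
17. n1.live = 25  [h.live + 5]
18. n1.sig = 0  [h.live - 20]
19. n1.key = true  [h.live > 19]
20. n0.live = 8  [S₁.sig + 8]
21. n0.sig = 9  [S₁.sig + 9]
22. n0.key = false  [S₁.key == false]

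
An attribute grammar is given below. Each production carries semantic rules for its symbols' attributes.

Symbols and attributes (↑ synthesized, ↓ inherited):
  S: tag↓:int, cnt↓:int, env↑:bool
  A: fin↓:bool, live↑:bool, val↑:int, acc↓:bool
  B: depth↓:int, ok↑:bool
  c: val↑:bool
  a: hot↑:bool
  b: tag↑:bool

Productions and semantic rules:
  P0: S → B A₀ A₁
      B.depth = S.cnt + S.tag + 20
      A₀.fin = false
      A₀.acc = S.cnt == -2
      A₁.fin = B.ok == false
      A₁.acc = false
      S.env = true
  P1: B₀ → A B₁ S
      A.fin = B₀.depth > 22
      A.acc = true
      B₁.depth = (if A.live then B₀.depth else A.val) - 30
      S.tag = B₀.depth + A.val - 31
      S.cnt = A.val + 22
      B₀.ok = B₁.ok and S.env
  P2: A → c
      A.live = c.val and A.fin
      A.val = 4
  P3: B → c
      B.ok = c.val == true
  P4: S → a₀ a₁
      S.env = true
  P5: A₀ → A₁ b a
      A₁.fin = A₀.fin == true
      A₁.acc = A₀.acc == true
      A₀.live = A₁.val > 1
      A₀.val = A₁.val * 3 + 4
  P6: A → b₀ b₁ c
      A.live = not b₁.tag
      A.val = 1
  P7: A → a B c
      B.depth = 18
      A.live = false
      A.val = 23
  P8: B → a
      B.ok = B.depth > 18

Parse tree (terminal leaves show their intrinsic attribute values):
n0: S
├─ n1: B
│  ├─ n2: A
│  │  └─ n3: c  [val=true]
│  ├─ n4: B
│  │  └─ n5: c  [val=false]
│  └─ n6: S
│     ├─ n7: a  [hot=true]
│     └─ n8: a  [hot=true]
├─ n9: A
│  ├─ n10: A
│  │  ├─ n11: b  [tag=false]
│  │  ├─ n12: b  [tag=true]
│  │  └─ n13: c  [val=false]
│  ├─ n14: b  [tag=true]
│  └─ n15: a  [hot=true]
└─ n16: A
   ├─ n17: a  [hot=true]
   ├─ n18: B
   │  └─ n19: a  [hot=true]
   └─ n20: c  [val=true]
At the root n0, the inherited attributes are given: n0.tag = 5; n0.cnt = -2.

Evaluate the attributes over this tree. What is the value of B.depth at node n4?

1. n0.tag = 5  [given at root]
2. n0.cnt = -2  [given at root]
3. n1.depth = 23  [S.cnt + S.tag + 20]
4. n2.fin = true  [B₀.depth > 22]
5. n2.acc = true  [true]
6. n3.val = true  [terminal]
7. n2.live = true  [c.val and A.fin]
8. n2.val = 4  [4]
9. n4.depth = -7  [(if A.live then B₀.depth else A.val) - 30]
10. n5.val = false  [terminal]
11. n4.ok = false  [c.val == true]
12. n6.tag = -4  [B₀.depth + A.val - 31]
13. n6.cnt = 26  [A.val + 22]
14. n7.hot = true  [terminal]
15. n8.hot = true  [terminal]
16. n6.env = true  [true]
17. n1.ok = false  [B₁.ok and S.env]
18. n9.fin = false  [false]
19. n9.acc = true  [S.cnt == -2]
20. n10.fin = false  [A₀.fin == true]
21. n10.acc = true  [A₀.acc == true]
22. n11.tag = false  [terminal]
23. n12.tag = true  [terminal]
24. n13.val = false  [terminal]
25. n10.live = false  [not b₁.tag]
26. n10.val = 1  [1]
27. n14.tag = true  [terminal]
28. n15.hot = true  [terminal]
29. n9.live = false  [A₁.val > 1]
30. n9.val = 7  [A₁.val * 3 + 4]
31. n16.fin = true  [B.ok == false]
32. n16.acc = false  [false]
33. n17.hot = true  [terminal]
34. n18.depth = 18  [18]
35. n19.hot = true  [terminal]
36. n18.ok = false  [B.depth > 18]
37. n20.val = true  [terminal]
38. n16.live = false  [false]
39. n16.val = 23  [23]
40. n0.env = true  [true]

-7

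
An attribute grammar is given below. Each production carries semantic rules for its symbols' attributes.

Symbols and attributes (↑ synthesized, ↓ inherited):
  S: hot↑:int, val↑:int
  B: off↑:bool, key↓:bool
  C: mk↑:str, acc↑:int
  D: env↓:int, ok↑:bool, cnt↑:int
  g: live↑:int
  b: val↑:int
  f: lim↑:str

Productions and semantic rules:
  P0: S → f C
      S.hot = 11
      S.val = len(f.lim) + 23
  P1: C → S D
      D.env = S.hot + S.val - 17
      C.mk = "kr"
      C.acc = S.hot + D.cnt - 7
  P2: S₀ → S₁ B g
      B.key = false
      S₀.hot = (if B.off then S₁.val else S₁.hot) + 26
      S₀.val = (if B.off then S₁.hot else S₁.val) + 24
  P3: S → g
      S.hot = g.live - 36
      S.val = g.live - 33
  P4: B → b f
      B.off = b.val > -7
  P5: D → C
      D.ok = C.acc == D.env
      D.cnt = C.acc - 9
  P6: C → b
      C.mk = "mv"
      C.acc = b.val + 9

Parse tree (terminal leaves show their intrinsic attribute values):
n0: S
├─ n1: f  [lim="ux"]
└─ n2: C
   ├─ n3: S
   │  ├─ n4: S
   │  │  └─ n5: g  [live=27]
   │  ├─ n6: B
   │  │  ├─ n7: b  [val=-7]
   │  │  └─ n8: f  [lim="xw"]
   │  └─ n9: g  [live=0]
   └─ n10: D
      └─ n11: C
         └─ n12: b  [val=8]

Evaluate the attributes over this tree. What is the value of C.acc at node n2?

1. n1.lim = "ux"  [terminal]
2. n5.live = 27  [terminal]
3. n4.hot = -9  [g.live - 36]
4. n4.val = -6  [g.live - 33]
5. n6.key = false  [false]
6. n7.val = -7  [terminal]
7. n8.lim = "xw"  [terminal]
8. n6.off = false  [b.val > -7]
9. n9.live = 0  [terminal]
10. n3.hot = 17  [(if B.off then S₁.val else S₁.hot) + 26]
11. n3.val = 18  [(if B.off then S₁.hot else S₁.val) + 24]
12. n10.env = 18  [S.hot + S.val - 17]
13. n12.val = 8  [terminal]
14. n11.mk = "mv"  ["mv"]
15. n11.acc = 17  [b.val + 9]
16. n10.ok = false  [C.acc == D.env]
17. n10.cnt = 8  [C.acc - 9]
18. n2.mk = "kr"  ["kr"]
19. n2.acc = 18  [S.hot + D.cnt - 7]
20. n0.hot = 11  [11]
21. n0.val = 25  [len(f.lim) + 23]

18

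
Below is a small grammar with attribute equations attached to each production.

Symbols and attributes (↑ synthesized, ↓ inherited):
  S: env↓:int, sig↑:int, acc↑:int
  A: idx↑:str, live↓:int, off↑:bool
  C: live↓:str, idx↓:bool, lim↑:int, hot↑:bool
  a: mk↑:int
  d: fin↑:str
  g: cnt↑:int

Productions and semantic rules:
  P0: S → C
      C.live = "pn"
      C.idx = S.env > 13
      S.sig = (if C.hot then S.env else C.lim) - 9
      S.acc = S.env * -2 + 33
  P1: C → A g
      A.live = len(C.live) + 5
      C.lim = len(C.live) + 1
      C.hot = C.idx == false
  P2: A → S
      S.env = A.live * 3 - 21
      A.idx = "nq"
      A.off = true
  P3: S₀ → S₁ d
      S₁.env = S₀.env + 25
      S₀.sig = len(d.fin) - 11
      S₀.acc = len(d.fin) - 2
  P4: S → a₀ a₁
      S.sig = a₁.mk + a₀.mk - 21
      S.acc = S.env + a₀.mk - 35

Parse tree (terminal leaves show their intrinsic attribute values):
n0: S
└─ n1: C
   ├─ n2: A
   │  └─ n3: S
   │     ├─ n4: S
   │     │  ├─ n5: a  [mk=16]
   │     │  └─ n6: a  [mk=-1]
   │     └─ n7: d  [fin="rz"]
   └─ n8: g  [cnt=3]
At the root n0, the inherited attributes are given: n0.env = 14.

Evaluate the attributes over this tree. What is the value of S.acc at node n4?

6

1. n0.env = 14  [given at root]
2. n1.live = "pn"  ["pn"]
3. n1.idx = true  [S.env > 13]
4. n2.live = 7  [len(C.live) + 5]
5. n3.env = 0  [A.live * 3 - 21]
6. n4.env = 25  [S₀.env + 25]
7. n5.mk = 16  [terminal]
8. n6.mk = -1  [terminal]
9. n4.sig = -6  [a₁.mk + a₀.mk - 21]
10. n4.acc = 6  [S.env + a₀.mk - 35]
11. n7.fin = "rz"  [terminal]
12. n3.sig = -9  [len(d.fin) - 11]
13. n3.acc = 0  [len(d.fin) - 2]
14. n2.idx = "nq"  ["nq"]
15. n2.off = true  [true]
16. n8.cnt = 3  [terminal]
17. n1.lim = 3  [len(C.live) + 1]
18. n1.hot = false  [C.idx == false]
19. n0.sig = -6  [(if C.hot then S.env else C.lim) - 9]
20. n0.acc = 5  [S.env * -2 + 33]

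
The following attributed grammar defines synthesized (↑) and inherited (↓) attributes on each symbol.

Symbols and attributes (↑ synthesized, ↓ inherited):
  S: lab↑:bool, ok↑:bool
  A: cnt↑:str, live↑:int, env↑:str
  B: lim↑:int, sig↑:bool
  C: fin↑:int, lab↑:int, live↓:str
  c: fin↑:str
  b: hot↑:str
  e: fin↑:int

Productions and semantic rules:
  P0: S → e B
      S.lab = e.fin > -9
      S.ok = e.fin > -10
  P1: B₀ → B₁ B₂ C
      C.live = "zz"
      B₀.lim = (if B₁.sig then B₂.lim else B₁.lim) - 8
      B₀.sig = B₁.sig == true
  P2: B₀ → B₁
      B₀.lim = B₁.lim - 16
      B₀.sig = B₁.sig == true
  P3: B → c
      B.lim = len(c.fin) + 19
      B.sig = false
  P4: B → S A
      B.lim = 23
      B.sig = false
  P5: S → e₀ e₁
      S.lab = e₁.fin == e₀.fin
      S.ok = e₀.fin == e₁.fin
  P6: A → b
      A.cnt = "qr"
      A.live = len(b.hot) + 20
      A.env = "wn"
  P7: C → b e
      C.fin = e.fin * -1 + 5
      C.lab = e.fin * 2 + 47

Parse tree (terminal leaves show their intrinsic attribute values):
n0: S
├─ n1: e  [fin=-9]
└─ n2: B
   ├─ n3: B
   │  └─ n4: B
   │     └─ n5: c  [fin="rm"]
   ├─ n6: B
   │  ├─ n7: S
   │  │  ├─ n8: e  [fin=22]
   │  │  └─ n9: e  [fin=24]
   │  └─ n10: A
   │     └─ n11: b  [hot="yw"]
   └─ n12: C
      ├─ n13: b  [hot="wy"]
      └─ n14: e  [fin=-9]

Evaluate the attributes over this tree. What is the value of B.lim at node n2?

1. n1.fin = -9  [terminal]
2. n5.fin = "rm"  [terminal]
3. n4.lim = 21  [len(c.fin) + 19]
4. n4.sig = false  [false]
5. n3.lim = 5  [B₁.lim - 16]
6. n3.sig = false  [B₁.sig == true]
7. n8.fin = 22  [terminal]
8. n9.fin = 24  [terminal]
9. n7.lab = false  [e₁.fin == e₀.fin]
10. n7.ok = false  [e₀.fin == e₁.fin]
11. n11.hot = "yw"  [terminal]
12. n10.cnt = "qr"  ["qr"]
13. n10.live = 22  [len(b.hot) + 20]
14. n10.env = "wn"  ["wn"]
15. n6.lim = 23  [23]
16. n6.sig = false  [false]
17. n12.live = "zz"  ["zz"]
18. n13.hot = "wy"  [terminal]
19. n14.fin = -9  [terminal]
20. n12.fin = 14  [e.fin * -1 + 5]
21. n12.lab = 29  [e.fin * 2 + 47]
22. n2.lim = -3  [(if B₁.sig then B₂.lim else B₁.lim) - 8]
23. n2.sig = false  [B₁.sig == true]
24. n0.lab = false  [e.fin > -9]
25. n0.ok = true  [e.fin > -10]

-3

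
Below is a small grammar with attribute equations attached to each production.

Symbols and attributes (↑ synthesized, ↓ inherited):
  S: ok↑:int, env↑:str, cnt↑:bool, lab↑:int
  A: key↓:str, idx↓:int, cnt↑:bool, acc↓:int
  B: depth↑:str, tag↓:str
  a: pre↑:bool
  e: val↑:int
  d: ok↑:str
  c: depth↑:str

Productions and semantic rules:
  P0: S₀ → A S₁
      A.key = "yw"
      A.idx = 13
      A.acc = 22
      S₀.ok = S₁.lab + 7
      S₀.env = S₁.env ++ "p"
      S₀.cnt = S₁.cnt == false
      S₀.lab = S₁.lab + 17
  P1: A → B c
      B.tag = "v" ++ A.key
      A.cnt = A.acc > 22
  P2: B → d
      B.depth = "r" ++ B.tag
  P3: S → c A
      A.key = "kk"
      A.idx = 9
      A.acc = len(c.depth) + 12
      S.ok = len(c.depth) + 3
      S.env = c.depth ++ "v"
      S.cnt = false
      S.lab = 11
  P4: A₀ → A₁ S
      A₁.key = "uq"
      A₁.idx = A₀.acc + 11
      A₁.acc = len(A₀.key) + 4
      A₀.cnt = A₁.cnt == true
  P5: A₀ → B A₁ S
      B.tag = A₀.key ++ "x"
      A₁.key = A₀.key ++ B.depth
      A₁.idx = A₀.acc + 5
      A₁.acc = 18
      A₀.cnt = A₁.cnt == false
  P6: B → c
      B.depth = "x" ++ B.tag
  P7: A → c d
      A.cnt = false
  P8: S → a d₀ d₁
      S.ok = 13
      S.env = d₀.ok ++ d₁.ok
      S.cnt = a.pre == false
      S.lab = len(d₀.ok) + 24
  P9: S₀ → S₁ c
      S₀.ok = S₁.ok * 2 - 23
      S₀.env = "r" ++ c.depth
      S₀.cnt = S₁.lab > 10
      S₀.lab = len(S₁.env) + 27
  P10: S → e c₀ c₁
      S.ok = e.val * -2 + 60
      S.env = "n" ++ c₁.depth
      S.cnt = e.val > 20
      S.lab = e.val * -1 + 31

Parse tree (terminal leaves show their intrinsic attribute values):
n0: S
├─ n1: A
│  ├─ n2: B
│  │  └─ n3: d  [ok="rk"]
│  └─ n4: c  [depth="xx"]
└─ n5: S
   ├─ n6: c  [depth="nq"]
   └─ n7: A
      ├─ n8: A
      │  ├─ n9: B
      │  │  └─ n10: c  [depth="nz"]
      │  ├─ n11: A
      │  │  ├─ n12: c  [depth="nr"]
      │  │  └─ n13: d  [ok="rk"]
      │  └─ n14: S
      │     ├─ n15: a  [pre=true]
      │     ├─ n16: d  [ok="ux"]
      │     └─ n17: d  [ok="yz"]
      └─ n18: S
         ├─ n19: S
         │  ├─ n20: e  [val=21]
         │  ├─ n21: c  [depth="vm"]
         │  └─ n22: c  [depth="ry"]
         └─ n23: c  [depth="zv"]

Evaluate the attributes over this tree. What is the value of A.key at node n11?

1. n1.key = "yw"  ["yw"]
2. n1.idx = 13  [13]
3. n1.acc = 22  [22]
4. n2.tag = "vyw"  ["v" ++ A.key]
5. n3.ok = "rk"  [terminal]
6. n2.depth = "rvyw"  ["r" ++ B.tag]
7. n4.depth = "xx"  [terminal]
8. n1.cnt = false  [A.acc > 22]
9. n6.depth = "nq"  [terminal]
10. n7.key = "kk"  ["kk"]
11. n7.idx = 9  [9]
12. n7.acc = 14  [len(c.depth) + 12]
13. n8.key = "uq"  ["uq"]
14. n8.idx = 25  [A₀.acc + 11]
15. n8.acc = 6  [len(A₀.key) + 4]
16. n9.tag = "uqx"  [A₀.key ++ "x"]
17. n10.depth = "nz"  [terminal]
18. n9.depth = "xuqx"  ["x" ++ B.tag]
19. n11.key = "uqxuqx"  [A₀.key ++ B.depth]
20. n11.idx = 11  [A₀.acc + 5]
21. n11.acc = 18  [18]
22. n12.depth = "nr"  [terminal]
23. n13.ok = "rk"  [terminal]
24. n11.cnt = false  [false]
25. n15.pre = true  [terminal]
26. n16.ok = "ux"  [terminal]
27. n17.ok = "yz"  [terminal]
28. n14.ok = 13  [13]
29. n14.env = "uxyz"  [d₀.ok ++ d₁.ok]
30. n14.cnt = false  [a.pre == false]
31. n14.lab = 26  [len(d₀.ok) + 24]
32. n8.cnt = true  [A₁.cnt == false]
33. n20.val = 21  [terminal]
34. n21.depth = "vm"  [terminal]
35. n22.depth = "ry"  [terminal]
36. n19.ok = 18  [e.val * -2 + 60]
37. n19.env = "nry"  ["n" ++ c₁.depth]
38. n19.cnt = true  [e.val > 20]
39. n19.lab = 10  [e.val * -1 + 31]
40. n23.depth = "zv"  [terminal]
41. n18.ok = 13  [S₁.ok * 2 - 23]
42. n18.env = "rzv"  ["r" ++ c.depth]
43. n18.cnt = false  [S₁.lab > 10]
44. n18.lab = 30  [len(S₁.env) + 27]
45. n7.cnt = true  [A₁.cnt == true]
46. n5.ok = 5  [len(c.depth) + 3]
47. n5.env = "nqv"  [c.depth ++ "v"]
48. n5.cnt = false  [false]
49. n5.lab = 11  [11]
50. n0.ok = 18  [S₁.lab + 7]
51. n0.env = "nqvp"  [S₁.env ++ "p"]
52. n0.cnt = true  [S₁.cnt == false]
53. n0.lab = 28  [S₁.lab + 17]

"uqxuqx"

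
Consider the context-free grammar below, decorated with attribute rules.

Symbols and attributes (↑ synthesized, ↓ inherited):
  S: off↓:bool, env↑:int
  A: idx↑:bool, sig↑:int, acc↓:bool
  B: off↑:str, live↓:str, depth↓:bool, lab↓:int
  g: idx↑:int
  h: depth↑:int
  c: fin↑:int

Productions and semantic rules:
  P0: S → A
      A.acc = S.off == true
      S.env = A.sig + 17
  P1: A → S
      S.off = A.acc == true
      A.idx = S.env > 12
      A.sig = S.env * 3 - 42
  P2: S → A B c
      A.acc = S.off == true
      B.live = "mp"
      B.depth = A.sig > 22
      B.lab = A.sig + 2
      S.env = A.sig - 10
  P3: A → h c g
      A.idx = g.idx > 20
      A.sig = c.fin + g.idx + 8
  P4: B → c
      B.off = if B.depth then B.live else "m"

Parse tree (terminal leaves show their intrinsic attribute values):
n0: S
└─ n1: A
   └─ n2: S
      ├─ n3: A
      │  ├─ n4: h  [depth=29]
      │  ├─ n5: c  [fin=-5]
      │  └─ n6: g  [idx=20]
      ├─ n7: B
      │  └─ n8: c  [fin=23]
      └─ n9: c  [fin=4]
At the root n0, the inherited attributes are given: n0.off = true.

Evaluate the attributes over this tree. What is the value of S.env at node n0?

14

1. n0.off = true  [given at root]
2. n1.acc = true  [S.off == true]
3. n2.off = true  [A.acc == true]
4. n3.acc = true  [S.off == true]
5. n4.depth = 29  [terminal]
6. n5.fin = -5  [terminal]
7. n6.idx = 20  [terminal]
8. n3.idx = false  [g.idx > 20]
9. n3.sig = 23  [c.fin + g.idx + 8]
10. n7.live = "mp"  ["mp"]
11. n7.depth = true  [A.sig > 22]
12. n7.lab = 25  [A.sig + 2]
13. n8.fin = 23  [terminal]
14. n7.off = "mp"  [if B.depth then B.live else "m"]
15. n9.fin = 4  [terminal]
16. n2.env = 13  [A.sig - 10]
17. n1.idx = true  [S.env > 12]
18. n1.sig = -3  [S.env * 3 - 42]
19. n0.env = 14  [A.sig + 17]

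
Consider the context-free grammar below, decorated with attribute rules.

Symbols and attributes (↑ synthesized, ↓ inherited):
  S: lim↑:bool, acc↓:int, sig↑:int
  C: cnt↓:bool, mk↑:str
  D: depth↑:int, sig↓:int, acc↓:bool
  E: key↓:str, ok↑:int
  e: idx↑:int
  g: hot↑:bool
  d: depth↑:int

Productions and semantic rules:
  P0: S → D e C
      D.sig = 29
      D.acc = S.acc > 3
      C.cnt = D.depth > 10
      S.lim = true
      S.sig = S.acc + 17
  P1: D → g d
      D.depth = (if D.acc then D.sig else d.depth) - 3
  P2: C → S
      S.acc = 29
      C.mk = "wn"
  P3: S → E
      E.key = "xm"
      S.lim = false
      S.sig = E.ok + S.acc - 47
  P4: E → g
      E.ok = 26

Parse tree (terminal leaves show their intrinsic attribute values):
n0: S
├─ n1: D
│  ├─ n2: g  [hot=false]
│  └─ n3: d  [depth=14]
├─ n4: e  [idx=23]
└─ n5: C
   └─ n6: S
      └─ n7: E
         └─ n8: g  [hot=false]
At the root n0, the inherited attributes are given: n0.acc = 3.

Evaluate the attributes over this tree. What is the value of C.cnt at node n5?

true

1. n0.acc = 3  [given at root]
2. n1.sig = 29  [29]
3. n1.acc = false  [S.acc > 3]
4. n2.hot = false  [terminal]
5. n3.depth = 14  [terminal]
6. n1.depth = 11  [(if D.acc then D.sig else d.depth) - 3]
7. n4.idx = 23  [terminal]
8. n5.cnt = true  [D.depth > 10]
9. n6.acc = 29  [29]
10. n7.key = "xm"  ["xm"]
11. n8.hot = false  [terminal]
12. n7.ok = 26  [26]
13. n6.lim = false  [false]
14. n6.sig = 8  [E.ok + S.acc - 47]
15. n5.mk = "wn"  ["wn"]
16. n0.lim = true  [true]
17. n0.sig = 20  [S.acc + 17]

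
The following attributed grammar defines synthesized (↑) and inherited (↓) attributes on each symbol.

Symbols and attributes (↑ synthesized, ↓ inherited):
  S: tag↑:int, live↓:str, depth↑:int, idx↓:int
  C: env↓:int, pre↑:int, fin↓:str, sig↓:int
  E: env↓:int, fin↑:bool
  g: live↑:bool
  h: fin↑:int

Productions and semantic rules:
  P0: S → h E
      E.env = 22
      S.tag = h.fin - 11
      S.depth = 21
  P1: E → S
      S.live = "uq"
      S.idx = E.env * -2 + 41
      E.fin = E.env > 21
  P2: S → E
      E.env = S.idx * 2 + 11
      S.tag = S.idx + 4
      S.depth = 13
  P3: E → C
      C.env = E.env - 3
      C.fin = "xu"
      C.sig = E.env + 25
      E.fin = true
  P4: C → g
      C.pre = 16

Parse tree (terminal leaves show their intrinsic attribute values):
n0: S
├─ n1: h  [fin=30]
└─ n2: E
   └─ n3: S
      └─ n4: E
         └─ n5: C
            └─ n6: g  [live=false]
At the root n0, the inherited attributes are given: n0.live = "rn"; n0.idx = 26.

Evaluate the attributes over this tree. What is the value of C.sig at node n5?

30

1. n0.live = "rn"  [given at root]
2. n0.idx = 26  [given at root]
3. n1.fin = 30  [terminal]
4. n2.env = 22  [22]
5. n3.live = "uq"  ["uq"]
6. n3.idx = -3  [E.env * -2 + 41]
7. n4.env = 5  [S.idx * 2 + 11]
8. n5.env = 2  [E.env - 3]
9. n5.fin = "xu"  ["xu"]
10. n5.sig = 30  [E.env + 25]
11. n6.live = false  [terminal]
12. n5.pre = 16  [16]
13. n4.fin = true  [true]
14. n3.tag = 1  [S.idx + 4]
15. n3.depth = 13  [13]
16. n2.fin = true  [E.env > 21]
17. n0.tag = 19  [h.fin - 11]
18. n0.depth = 21  [21]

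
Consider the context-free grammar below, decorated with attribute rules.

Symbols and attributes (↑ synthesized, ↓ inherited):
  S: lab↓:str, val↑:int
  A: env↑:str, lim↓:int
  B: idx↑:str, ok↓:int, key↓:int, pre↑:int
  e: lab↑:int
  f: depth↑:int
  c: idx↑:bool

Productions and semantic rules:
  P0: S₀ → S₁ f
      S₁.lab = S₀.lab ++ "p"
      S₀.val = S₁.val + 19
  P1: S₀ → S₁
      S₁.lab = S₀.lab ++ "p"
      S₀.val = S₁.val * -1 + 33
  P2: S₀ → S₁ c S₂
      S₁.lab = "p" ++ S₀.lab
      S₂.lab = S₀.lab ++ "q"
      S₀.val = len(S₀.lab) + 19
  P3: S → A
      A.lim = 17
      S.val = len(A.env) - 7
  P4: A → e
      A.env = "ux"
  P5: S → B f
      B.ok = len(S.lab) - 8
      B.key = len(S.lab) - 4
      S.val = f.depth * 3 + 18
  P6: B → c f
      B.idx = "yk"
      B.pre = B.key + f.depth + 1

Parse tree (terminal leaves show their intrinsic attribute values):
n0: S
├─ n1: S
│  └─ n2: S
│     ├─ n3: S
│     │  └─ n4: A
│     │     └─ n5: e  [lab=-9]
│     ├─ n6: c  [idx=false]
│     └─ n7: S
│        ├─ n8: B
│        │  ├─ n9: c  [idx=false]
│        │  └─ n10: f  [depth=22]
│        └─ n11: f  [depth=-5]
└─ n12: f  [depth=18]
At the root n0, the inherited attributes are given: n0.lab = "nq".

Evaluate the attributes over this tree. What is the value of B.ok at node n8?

1. n0.lab = "nq"  [given at root]
2. n1.lab = "nqp"  [S₀.lab ++ "p"]
3. n2.lab = "nqpp"  [S₀.lab ++ "p"]
4. n3.lab = "pnqpp"  ["p" ++ S₀.lab]
5. n4.lim = 17  [17]
6. n5.lab = -9  [terminal]
7. n4.env = "ux"  ["ux"]
8. n3.val = -5  [len(A.env) - 7]
9. n6.idx = false  [terminal]
10. n7.lab = "nqppq"  [S₀.lab ++ "q"]
11. n8.ok = -3  [len(S.lab) - 8]
12. n8.key = 1  [len(S.lab) - 4]
13. n9.idx = false  [terminal]
14. n10.depth = 22  [terminal]
15. n8.idx = "yk"  ["yk"]
16. n8.pre = 24  [B.key + f.depth + 1]
17. n11.depth = -5  [terminal]
18. n7.val = 3  [f.depth * 3 + 18]
19. n2.val = 23  [len(S₀.lab) + 19]
20. n1.val = 10  [S₁.val * -1 + 33]
21. n12.depth = 18  [terminal]
22. n0.val = 29  [S₁.val + 19]

-3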